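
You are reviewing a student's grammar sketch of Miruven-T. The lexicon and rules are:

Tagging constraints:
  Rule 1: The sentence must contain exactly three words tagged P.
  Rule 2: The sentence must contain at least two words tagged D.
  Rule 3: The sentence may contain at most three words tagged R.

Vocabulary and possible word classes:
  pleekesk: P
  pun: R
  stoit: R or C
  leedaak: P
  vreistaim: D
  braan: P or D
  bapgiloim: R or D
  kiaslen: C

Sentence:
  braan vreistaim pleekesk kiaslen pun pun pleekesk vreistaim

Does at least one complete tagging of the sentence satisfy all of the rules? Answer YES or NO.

Candidates per position — 1:braan {P,D}; 2:vreistaim {D}; 3:pleekesk {P}; 4:kiaslen {C}; 5:pun {R}; 6:pun {R}; 7:pleekesk {P}; 8:vreistaim {D}.
One satisfying assignment: P D P C R R P D.
Checking: rule 1 ok; rule 2 ok; rule 3 ok.

YES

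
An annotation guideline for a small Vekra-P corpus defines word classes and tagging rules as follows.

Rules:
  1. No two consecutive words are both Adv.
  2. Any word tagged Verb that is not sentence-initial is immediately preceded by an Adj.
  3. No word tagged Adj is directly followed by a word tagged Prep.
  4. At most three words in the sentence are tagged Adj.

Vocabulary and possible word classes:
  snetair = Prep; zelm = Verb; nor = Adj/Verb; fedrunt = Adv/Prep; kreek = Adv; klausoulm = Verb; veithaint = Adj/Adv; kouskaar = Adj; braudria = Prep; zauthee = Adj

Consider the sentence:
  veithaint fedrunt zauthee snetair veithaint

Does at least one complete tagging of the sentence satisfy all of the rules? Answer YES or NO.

NO

Candidates per position — 1:veithaint {Adj,Adv}; 2:fedrunt {Adv,Prep}; 3:zauthee {Adj}; 4:snetair {Prep}; 5:veithaint {Adj,Adv}.
Rule 3 cannot be satisfied by any choice of tags from the lexicon.
So there is no consistent tagging.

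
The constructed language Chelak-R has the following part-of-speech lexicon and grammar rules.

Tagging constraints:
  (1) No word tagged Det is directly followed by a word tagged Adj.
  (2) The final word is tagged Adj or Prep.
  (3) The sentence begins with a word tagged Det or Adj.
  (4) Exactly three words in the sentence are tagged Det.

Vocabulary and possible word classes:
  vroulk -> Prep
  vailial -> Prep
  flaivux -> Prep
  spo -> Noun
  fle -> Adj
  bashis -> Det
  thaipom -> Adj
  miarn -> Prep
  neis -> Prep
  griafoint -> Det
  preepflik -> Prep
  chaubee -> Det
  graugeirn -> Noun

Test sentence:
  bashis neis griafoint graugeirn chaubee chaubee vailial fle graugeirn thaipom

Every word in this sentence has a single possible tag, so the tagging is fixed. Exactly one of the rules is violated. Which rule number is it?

4

Fixed tagging: Det Prep Det Noun Det Det Prep Adj Noun Adj.
Applying the rules: R1 holds, R2 holds, R3 holds, R4 violated.
Only rule 4 fails.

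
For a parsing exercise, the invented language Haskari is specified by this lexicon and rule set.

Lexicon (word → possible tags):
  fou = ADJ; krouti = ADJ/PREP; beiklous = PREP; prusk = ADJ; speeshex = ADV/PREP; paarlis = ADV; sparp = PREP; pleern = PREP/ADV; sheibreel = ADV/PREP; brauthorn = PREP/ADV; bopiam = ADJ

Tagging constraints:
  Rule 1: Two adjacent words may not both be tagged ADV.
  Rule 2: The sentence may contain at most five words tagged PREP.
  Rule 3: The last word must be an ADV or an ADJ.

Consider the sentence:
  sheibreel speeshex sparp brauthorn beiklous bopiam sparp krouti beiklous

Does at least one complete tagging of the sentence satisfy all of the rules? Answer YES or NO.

NO

Candidates per position — 1:sheibreel {ADV,PREP}; 2:speeshex {ADV,PREP}; 3:sparp {PREP}; 4:brauthorn {PREP,ADV}; 5:beiklous {PREP}; 6:bopiam {ADJ}; 7:sparp {PREP}; 8:krouti {ADJ,PREP}; 9:beiklous {PREP}.
Rule 3 cannot be satisfied by any choice of tags from the lexicon.
So there is no consistent tagging.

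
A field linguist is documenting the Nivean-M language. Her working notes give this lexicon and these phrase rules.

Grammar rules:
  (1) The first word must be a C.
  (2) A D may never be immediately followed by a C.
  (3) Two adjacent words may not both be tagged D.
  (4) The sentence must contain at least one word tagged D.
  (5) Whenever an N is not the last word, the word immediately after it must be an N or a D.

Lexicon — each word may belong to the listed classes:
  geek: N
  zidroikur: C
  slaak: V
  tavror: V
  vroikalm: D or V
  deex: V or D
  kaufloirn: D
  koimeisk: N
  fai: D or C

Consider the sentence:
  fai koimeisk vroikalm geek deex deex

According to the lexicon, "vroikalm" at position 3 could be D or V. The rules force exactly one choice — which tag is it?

D

Candidates per position — 1:fai {D,C}; 2:koimeisk {N}; 3:vroikalm {D,V}; 4:geek {N}; 5:deex {V,D}; 6:deex {V,D}.
At position 1, choosing D makes rule 1 impossible to satisfy; hence C.
At position 3, choosing V makes rule 5 impossible to satisfy; hence D.
At position 5, choosing V makes rule 5 impossible to satisfy; hence D.
At position 6, choosing D makes rule 3 impossible to satisfy; hence V.
That leaves exactly one tagging: C N D N D V.
Rule-by-rule: rule 1 holds; rule 2 holds; rule 3 holds; rule 4 holds; rule 5 holds.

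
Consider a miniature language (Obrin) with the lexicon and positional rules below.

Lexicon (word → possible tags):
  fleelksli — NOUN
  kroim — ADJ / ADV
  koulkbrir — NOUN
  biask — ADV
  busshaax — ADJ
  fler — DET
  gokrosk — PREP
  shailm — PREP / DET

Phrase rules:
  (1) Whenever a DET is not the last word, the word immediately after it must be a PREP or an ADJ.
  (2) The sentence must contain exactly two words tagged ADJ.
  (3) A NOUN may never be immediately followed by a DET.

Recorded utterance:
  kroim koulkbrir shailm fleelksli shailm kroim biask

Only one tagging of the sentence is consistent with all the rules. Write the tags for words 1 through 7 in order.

Candidates per position — 1:kroim {ADJ,ADV}; 2:koulkbrir {NOUN}; 3:shailm {PREP,DET}; 4:fleelksli {NOUN}; 5:shailm {PREP,DET}; 6:kroim {ADJ,ADV}; 7:biask {ADV}.
At position 1, choosing ADV makes rule 2 impossible to satisfy; hence ADJ.
At position 3, choosing DET makes rule 1 impossible to satisfy; hence PREP.
At position 5, choosing DET makes rule 3 impossible to satisfy; hence PREP.
At position 6, choosing ADV makes rule 2 impossible to satisfy; hence ADJ.
The unique satisfying tagging is: ADJ NOUN PREP NOUN PREP ADJ ADV.
Rule-by-rule: rule 1 ok; rule 2 ok; rule 3 ok.

ADJ NOUN PREP NOUN PREP ADJ ADV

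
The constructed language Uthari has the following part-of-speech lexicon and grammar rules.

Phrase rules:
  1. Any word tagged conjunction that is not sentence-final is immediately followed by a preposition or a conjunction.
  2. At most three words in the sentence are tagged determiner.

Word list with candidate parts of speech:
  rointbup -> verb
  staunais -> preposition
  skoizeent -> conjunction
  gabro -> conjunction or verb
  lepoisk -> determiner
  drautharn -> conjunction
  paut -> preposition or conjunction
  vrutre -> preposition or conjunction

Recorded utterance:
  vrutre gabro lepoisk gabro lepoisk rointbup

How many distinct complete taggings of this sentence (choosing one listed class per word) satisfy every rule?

1

Candidates per position — 1:vrutre {preposition,conjunction}; 2:gabro {conjunction,verb}; 3:lepoisk {determiner}; 4:gabro {conjunction,verb}; 5:lepoisk {determiner}; 6:rointbup {verb}.
There are 8 candidate sequences in total.
The sequences that satisfy every rule: preposition verb determiner verb determiner verb.
Count = 1.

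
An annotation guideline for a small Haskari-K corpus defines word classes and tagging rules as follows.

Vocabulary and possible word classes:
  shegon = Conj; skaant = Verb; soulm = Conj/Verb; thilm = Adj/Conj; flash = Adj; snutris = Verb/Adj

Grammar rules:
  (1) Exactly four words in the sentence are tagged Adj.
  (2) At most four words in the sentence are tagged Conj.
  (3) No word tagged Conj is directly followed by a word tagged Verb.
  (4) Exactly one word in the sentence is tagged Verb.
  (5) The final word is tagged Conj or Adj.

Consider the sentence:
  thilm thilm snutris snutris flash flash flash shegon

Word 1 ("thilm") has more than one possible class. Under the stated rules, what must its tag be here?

Conj

Candidates per position — 1:thilm {Adj,Conj}; 2:thilm {Adj,Conj}; 3:snutris {Verb,Adj}; 4:snutris {Verb,Adj}; 5:flash {Adj}; 6:flash {Adj}; 7:flash {Adj}; 8:shegon {Conj}.
Position 1: the remaining choice is settled jointly with positions 2, 3, 4 — only Conj at position 1 is part of a tagging that satisfies every rule.
The unique satisfying tagging is: Conj Conj Adj Verb Adj Adj Adj Conj.
Check: rule 1 ok; rule 2 ok; rule 3 ok; rule 4 ok; rule 5 ok.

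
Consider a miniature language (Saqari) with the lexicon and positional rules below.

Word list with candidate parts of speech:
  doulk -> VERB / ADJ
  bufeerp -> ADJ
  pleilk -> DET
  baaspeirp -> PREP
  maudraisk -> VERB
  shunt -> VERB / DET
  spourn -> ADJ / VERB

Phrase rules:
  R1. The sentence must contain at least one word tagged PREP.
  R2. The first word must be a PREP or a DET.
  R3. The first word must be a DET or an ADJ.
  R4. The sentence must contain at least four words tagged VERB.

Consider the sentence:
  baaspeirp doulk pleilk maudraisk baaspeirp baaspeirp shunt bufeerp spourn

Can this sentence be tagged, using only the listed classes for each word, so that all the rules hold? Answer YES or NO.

Candidates per position — 1:baaspeirp {PREP}; 2:doulk {VERB,ADJ}; 3:pleilk {DET}; 4:maudraisk {VERB}; 5:baaspeirp {PREP}; 6:baaspeirp {PREP}; 7:shunt {VERB,DET}; 8:bufeerp {ADJ}; 9:spourn {ADJ,VERB}.
Rule 3 cannot be satisfied by any choice of tags from the lexicon.
So there is no consistent tagging.

NO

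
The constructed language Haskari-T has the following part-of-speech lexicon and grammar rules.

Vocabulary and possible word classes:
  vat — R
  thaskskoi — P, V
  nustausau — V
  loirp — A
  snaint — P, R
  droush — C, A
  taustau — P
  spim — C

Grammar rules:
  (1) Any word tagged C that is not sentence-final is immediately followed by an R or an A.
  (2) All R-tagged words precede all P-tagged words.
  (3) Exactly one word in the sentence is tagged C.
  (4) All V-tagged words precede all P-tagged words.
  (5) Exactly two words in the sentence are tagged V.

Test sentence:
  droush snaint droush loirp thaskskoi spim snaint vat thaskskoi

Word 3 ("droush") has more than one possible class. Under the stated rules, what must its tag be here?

A

Candidates per position — 1:droush {C,A}; 2:snaint {P,R}; 3:droush {C,A}; 4:loirp {A}; 5:thaskskoi {P,V}; 6:spim {C}; 7:snaint {P,R}; 8:vat {R}; 9:thaskskoi {P,V}.
Position 1: C is ruled out by rule 3; that leaves A.
Position 2: P is ruled out by rule 2; that leaves R.
Position 3: C is ruled out by rule 3; that leaves A.
Position 5: P is ruled out by rule 2; that leaves V.
Position 7: P is ruled out by rule 1; that leaves R.
Position 9: P is ruled out by rule 5; that leaves V.
The unique satisfying tagging is: A R A A V C R R V.
Verifying each rule — rule 1 ✓; rule 2 ✓; rule 3 ✓; rule 4 ✓; rule 5 ✓.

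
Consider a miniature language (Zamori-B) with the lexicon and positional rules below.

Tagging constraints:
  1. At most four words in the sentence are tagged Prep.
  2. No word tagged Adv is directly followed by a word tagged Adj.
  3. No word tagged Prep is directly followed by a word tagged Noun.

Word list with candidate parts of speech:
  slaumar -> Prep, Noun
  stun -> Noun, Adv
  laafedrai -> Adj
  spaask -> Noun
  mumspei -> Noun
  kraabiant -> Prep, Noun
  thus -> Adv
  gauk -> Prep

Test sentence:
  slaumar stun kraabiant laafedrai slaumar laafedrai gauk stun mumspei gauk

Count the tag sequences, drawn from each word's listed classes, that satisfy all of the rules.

Candidates per position — 1:slaumar {Prep,Noun}; 2:stun {Noun,Adv}; 3:kraabiant {Prep,Noun}; 4:laafedrai {Adj}; 5:slaumar {Prep,Noun}; 6:laafedrai {Adj}; 7:gauk {Prep}; 8:stun {Noun,Adv}; 9:mumspei {Noun}; 10:gauk {Prep}.
There are 32 candidate sequences in total.
Checking each against the rules leaves 11 sequences.
Count = 11.

11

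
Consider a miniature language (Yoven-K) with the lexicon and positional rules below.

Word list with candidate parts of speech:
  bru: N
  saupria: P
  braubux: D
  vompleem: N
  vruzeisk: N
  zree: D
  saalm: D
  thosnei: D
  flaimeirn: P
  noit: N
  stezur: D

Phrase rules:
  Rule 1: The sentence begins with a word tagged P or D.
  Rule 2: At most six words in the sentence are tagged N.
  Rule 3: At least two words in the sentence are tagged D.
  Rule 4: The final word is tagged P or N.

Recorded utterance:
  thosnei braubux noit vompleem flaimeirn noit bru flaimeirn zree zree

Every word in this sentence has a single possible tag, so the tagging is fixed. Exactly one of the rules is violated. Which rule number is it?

Fixed tagging: D D N N P N N P D D.
Applying the rules: R1 holds, R2 holds, R3 holds, R4 violated.
Only rule 4 fails.

4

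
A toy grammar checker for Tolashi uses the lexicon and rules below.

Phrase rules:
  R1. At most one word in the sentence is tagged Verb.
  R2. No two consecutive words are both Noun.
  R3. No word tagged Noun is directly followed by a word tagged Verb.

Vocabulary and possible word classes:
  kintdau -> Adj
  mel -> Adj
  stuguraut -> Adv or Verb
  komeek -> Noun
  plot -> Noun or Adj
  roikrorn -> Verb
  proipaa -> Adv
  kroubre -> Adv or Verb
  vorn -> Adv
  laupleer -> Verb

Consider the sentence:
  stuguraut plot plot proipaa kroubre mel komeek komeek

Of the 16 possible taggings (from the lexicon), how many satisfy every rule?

Candidates per position — 1:stuguraut {Adv,Verb}; 2:plot {Noun,Adj}; 3:plot {Noun,Adj}; 4:proipaa {Adv}; 5:kroubre {Adv,Verb}; 6:mel {Adj}; 7:komeek {Noun}; 8:komeek {Noun}.
There are 16 candidate sequences in total.
Rule 2 cannot be satisfied by any choice of tags from the lexicon.
So there is no consistent tagging.
Count = 0.

0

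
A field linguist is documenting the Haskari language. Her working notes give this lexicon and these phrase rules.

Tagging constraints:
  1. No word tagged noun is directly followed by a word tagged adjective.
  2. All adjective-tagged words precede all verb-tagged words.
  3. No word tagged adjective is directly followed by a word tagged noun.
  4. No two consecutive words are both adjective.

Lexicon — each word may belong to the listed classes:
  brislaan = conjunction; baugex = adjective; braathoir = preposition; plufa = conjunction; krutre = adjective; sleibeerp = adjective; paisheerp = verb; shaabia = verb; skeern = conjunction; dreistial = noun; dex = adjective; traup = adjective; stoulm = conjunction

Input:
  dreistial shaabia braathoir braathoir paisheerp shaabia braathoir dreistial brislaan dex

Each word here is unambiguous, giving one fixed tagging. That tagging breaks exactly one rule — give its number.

2

Fixed tagging: noun verb preposition preposition verb verb preposition noun conjunction adjective.
Checking each rule: R1 holds, R2 violated, R3 holds, R4 holds.
Only rule 2 fails.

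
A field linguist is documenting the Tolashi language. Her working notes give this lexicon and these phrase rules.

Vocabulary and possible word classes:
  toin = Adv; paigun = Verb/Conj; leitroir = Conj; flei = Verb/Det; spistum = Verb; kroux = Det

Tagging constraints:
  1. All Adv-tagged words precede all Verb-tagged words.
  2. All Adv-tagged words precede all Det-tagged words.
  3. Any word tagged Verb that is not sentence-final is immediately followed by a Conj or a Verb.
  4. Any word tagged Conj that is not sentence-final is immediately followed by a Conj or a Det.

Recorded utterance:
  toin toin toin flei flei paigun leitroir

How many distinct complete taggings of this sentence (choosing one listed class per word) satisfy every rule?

6

Candidates per position — 1:toin {Adv}; 2:toin {Adv}; 3:toin {Adv}; 4:flei {Verb,Det}; 5:flei {Verb,Det}; 6:paigun {Verb,Conj}; 7:leitroir {Conj}.
There are 8 candidate sequences in total.
Checking each against the rules leaves 6 sequences.
Count = 6.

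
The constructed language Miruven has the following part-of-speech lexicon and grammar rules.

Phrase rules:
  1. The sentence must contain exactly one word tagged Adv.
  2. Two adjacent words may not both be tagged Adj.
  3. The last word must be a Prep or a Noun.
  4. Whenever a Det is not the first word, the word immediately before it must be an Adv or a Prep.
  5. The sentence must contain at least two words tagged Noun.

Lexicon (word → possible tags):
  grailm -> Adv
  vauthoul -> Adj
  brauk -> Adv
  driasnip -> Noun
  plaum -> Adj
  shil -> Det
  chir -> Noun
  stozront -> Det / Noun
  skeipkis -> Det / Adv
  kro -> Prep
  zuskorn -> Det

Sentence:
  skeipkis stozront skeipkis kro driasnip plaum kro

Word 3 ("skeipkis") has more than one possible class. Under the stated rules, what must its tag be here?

Candidates per position — 1:skeipkis {Det,Adv}; 2:stozront {Det,Noun}; 3:skeipkis {Det,Adv}; 4:kro {Prep}; 5:driasnip {Noun}; 6:plaum {Adj}; 7:kro {Prep}.
Word 2 cannot be Det — rule 5 would then fail for every completion. It is Noun.
Word 3 cannot be Det — rule 4 would then fail for every completion. It is Adv.
Word 1 cannot be Adv — rule 1 would then fail for every completion. It is Det.
So the tagging must be: Det Noun Adv Prep Noun Adj Prep.
Rule-by-rule: rule 1 holds; rule 2 holds; rule 3 holds; rule 4 holds; rule 5 holds.

Adv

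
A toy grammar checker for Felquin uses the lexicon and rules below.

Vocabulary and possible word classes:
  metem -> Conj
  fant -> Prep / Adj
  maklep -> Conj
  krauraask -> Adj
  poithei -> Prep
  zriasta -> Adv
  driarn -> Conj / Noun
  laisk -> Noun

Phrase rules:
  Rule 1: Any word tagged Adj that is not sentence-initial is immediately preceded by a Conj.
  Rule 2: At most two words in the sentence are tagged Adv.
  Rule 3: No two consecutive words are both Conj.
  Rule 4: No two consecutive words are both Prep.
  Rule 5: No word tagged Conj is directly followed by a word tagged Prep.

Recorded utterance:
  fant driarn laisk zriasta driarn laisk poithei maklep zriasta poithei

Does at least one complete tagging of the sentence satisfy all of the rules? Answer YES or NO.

Candidates per position — 1:fant {Prep,Adj}; 2:driarn {Conj,Noun}; 3:laisk {Noun}; 4:zriasta {Adv}; 5:driarn {Conj,Noun}; 6:laisk {Noun}; 7:poithei {Prep}; 8:maklep {Conj}; 9:zriasta {Adv}; 10:poithei {Prep}.
One satisfying assignment: Adj Noun Noun Adv Conj Noun Prep Conj Adv Prep.
Verifying each rule — rule 1 holds; rule 2 holds; rule 3 holds; rule 4 holds; rule 5 holds.

YES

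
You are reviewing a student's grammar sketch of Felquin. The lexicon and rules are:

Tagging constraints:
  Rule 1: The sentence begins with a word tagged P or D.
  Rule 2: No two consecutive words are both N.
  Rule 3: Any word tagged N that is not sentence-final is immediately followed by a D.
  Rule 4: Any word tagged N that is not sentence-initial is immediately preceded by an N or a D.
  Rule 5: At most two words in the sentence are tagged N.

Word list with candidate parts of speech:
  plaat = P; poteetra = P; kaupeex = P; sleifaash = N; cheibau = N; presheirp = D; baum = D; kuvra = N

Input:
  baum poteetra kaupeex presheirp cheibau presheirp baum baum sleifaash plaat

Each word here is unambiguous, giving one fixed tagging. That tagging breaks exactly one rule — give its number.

Fixed tagging: D P P D N D D D N P.
Rule check: R1 ✓, R2 ✓, R3 ✗, R4 ✓, R5 ✓.
Only rule 3 fails.

3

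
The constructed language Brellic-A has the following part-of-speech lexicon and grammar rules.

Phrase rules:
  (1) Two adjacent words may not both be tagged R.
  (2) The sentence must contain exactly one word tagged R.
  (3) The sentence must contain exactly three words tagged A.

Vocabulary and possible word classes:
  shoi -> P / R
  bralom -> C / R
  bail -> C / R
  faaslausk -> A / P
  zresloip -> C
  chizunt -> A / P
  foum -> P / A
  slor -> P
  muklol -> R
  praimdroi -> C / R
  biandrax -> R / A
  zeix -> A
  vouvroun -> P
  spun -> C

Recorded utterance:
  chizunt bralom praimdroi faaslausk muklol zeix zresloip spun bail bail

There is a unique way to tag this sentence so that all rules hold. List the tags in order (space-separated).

Candidates per position — 1:chizunt {A,P}; 2:bralom {C,R}; 3:praimdroi {C,R}; 4:faaslausk {A,P}; 5:muklol {R}; 6:zeix {A}; 7:zresloip {C}; 8:spun {C}; 9:bail {C,R}; 10:bail {C,R}.
Position 1: tagging it P would leave rule 3 unsatisfiable, so it must be A.
Position 2: tagging it R would leave rule 2 unsatisfiable, so it must be C.
Position 3: tagging it R would leave rule 2 unsatisfiable, so it must be C.
Position 4: tagging it P would leave rule 3 unsatisfiable, so it must be A.
Position 9: tagging it R would leave rule 2 unsatisfiable, so it must be C.
Position 10: tagging it R would leave rule 2 unsatisfiable, so it must be C.
The only consistent sequence is: A C C A R A C C C C.
Rule-by-rule: rule 1 holds; rule 2 holds; rule 3 holds.

A C C A R A C C C C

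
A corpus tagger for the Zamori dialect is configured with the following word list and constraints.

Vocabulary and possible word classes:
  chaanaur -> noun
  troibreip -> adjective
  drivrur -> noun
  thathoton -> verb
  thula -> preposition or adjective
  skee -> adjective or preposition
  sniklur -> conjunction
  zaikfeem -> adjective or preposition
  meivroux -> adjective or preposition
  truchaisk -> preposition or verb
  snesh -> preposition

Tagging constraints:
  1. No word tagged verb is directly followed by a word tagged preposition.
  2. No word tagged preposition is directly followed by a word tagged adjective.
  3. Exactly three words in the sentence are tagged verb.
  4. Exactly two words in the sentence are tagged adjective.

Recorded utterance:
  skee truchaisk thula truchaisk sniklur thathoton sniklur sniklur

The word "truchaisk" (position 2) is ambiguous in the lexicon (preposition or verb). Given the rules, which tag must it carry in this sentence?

Candidates per position — 1:skee {adjective,preposition}; 2:truchaisk {preposition,verb}; 3:thula {preposition,adjective}; 4:truchaisk {preposition,verb}; 5:sniklur {conjunction}; 6:thathoton {verb}; 7:sniklur {conjunction}; 8:sniklur {conjunction}.
At position 1, choosing preposition makes rule 4 impossible to satisfy; hence adjective.
At position 2, choosing preposition makes rule 3 impossible to satisfy; hence verb.
At position 3, choosing preposition makes rule 1 impossible to satisfy; hence adjective.
At position 4, choosing preposition makes rule 3 impossible to satisfy; hence verb.
That leaves exactly one tagging: adjective verb adjective verb conjunction verb conjunction conjunction.
Verifying each rule — rule 1 ok; rule 2 ok; rule 3 ok; rule 4 ok.

verb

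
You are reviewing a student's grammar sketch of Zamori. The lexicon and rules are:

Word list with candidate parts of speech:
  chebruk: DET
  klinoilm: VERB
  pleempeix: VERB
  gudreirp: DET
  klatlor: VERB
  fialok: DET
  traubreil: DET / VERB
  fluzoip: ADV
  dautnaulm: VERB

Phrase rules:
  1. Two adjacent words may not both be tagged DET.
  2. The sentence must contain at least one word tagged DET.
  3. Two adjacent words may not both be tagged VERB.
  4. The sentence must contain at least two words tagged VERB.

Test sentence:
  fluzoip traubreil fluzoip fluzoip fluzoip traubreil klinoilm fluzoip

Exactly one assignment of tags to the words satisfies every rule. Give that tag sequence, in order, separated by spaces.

ADV VERB ADV ADV ADV DET VERB ADV

Candidates per position — 1:fluzoip {ADV}; 2:traubreil {DET,VERB}; 3:fluzoip {ADV}; 4:fluzoip {ADV}; 5:fluzoip {ADV}; 6:traubreil {DET,VERB}; 7:klinoilm {VERB}; 8:fluzoip {ADV}.
Position 6: tagging it VERB would leave rule 3 unsatisfiable, so it must be DET.
Position 2: tagging it DET would leave rule 4 unsatisfiable, so it must be VERB.
So the tagging must be: ADV VERB ADV ADV ADV DET VERB ADV.
Rule-by-rule: rule 1 holds; rule 2 holds; rule 3 holds; rule 4 holds.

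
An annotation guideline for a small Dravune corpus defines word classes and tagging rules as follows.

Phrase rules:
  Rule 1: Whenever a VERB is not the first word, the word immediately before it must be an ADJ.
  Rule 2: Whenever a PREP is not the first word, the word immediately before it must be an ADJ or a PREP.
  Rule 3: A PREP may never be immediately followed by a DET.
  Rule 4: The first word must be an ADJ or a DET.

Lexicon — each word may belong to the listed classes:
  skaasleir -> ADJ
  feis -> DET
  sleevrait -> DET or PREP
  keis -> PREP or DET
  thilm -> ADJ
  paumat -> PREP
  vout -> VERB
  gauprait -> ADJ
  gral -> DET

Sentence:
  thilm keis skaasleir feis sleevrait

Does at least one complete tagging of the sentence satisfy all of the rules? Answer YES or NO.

Candidates per position — 1:thilm {ADJ}; 2:keis {PREP,DET}; 3:skaasleir {ADJ}; 4:feis {DET}; 5:sleevrait {DET,PREP}.
One satisfying assignment: ADJ PREP ADJ DET DET.
Verifying each rule — rule 1 holds; rule 2 holds; rule 3 holds; rule 4 holds.

YES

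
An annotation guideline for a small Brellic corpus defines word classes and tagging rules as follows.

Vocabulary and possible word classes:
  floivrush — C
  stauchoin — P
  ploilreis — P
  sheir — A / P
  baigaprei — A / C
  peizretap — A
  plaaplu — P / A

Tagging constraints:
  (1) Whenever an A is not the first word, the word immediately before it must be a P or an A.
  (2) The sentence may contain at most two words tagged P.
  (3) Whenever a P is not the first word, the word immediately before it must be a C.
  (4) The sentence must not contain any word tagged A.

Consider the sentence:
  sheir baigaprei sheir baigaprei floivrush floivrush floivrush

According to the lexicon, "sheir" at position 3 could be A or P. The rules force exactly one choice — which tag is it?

P

Candidates per position — 1:sheir {A,P}; 2:baigaprei {A,C}; 3:sheir {A,P}; 4:baigaprei {A,C}; 5:floivrush {C}; 6:floivrush {C}; 7:floivrush {C}.
If word 1 were A, no tagging could satisfy rule 4; so word 1 is P.
If word 2 were A, no tagging could satisfy rule 4; so word 2 is C.
If word 3 were A, no tagging could satisfy rule 1; so word 3 is P.
If word 4 were A, no tagging could satisfy rule 4; so word 4 is C.
That leaves exactly one tagging: P C P C C C C.
Rule-by-rule: rule 1 holds; rule 2 holds; rule 3 holds; rule 4 holds.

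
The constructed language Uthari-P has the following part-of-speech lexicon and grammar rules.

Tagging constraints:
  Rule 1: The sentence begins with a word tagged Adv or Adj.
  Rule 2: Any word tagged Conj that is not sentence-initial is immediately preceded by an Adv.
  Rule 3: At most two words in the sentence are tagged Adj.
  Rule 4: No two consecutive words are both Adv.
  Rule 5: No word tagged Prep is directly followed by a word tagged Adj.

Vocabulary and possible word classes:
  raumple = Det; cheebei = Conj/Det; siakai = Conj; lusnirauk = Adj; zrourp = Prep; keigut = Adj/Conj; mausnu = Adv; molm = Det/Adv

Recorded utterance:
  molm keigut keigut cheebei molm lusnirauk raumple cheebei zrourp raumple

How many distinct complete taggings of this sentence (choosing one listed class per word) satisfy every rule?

Candidates per position — 1:molm {Det,Adv}; 2:keigut {Adj,Conj}; 3:keigut {Adj,Conj}; 4:cheebei {Conj,Det}; 5:molm {Det,Adv}; 6:lusnirauk {Adj}; 7:raumple {Det}; 8:cheebei {Conj,Det}; 9:zrourp {Prep}; 10:raumple {Det}.
There are 64 candidate sequences in total.
The sequences that satisfy every rule: Adv Conj Adj Det Det Adj Det Det Prep Det; Adv Conj Adj Det Adv Adj Det Det Prep Det.
Count = 2.

2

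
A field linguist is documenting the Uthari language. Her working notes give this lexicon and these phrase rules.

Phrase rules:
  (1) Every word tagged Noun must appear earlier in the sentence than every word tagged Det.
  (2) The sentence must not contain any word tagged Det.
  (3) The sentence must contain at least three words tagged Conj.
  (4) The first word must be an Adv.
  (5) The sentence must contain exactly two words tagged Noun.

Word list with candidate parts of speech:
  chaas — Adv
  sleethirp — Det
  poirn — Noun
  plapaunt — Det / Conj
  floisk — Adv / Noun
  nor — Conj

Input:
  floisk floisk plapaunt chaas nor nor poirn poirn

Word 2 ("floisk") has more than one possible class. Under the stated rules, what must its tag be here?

Adv

Candidates per position — 1:floisk {Adv,Noun}; 2:floisk {Adv,Noun}; 3:plapaunt {Det,Conj}; 4:chaas {Adv}; 5:nor {Conj}; 6:nor {Conj}; 7:poirn {Noun}; 8:poirn {Noun}.
Position 1: tagging it Noun would leave rule 4 unsatisfiable, so it must be Adv.
Position 2: tagging it Noun would leave rule 5 unsatisfiable, so it must be Adv.
Position 3: tagging it Det would leave rule 1 unsatisfiable, so it must be Conj.
The unique satisfying tagging is: Adv Adv Conj Adv Conj Conj Noun Noun.
Check: rule 1 ok; rule 2 ok; rule 3 ok; rule 4 ok; rule 5 ok.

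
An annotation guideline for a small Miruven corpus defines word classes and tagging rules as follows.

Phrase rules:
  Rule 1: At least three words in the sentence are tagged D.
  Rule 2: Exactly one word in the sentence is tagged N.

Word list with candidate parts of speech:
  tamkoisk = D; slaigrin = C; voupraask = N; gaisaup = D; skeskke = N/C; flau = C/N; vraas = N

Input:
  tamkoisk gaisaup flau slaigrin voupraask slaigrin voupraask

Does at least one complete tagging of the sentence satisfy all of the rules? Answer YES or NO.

Candidates per position — 1:tamkoisk {D}; 2:gaisaup {D}; 3:flau {C,N}; 4:slaigrin {C}; 5:voupraask {N}; 6:slaigrin {C}; 7:voupraask {N}.
Rule 1 cannot be satisfied by any choice of tags from the lexicon.
So there is no consistent tagging.

NO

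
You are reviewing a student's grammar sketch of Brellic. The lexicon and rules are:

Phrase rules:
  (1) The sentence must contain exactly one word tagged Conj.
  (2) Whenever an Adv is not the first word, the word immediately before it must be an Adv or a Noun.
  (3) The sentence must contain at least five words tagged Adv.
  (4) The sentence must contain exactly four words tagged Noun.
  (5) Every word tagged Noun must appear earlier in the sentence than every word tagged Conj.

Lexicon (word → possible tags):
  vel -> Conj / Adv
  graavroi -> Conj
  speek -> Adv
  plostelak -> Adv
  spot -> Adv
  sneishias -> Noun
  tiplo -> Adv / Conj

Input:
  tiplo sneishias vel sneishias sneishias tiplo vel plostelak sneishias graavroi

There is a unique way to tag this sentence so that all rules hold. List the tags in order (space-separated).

Adv Noun Adv Noun Noun Adv Adv Adv Noun Conj

Candidates per position — 1:tiplo {Adv,Conj}; 2:sneishias {Noun}; 3:vel {Conj,Adv}; 4:sneishias {Noun}; 5:sneishias {Noun}; 6:tiplo {Adv,Conj}; 7:vel {Conj,Adv}; 8:plostelak {Adv}; 9:sneishias {Noun}; 10:graavroi {Conj}.
If word 1 were Conj, no tagging could satisfy rule 1; so word 1 is Adv.
If word 3 were Conj, no tagging could satisfy rule 1; so word 3 is Adv.
If word 6 were Conj, no tagging could satisfy rule 1; so word 6 is Adv.
If word 7 were Conj, no tagging could satisfy rule 1; so word 7 is Adv.
The only consistent sequence is: Adv Noun Adv Noun Noun Adv Adv Adv Noun Conj.
Checking: rule 1 ok; rule 2 ok; rule 3 ok; rule 4 ok; rule 5 ok.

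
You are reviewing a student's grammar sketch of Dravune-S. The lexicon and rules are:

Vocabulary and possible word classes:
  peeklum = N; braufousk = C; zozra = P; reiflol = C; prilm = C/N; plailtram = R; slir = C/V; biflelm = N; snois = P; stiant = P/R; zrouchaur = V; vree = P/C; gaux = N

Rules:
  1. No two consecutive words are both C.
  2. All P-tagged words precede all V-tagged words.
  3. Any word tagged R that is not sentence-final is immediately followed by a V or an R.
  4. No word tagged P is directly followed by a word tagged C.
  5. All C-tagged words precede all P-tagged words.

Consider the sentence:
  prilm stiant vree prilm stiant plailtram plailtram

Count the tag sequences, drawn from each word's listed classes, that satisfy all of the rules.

4

Candidates per position — 1:prilm {C,N}; 2:stiant {P,R}; 3:vree {P,C}; 4:prilm {C,N}; 5:stiant {P,R}; 6:plailtram {R}; 7:plailtram {R}.
There are 32 candidate sequences in total.
The sequences that satisfy every rule: C P P N P R R; C P P N R R R; N P P N P R R; N P P N R R R.
Count = 4.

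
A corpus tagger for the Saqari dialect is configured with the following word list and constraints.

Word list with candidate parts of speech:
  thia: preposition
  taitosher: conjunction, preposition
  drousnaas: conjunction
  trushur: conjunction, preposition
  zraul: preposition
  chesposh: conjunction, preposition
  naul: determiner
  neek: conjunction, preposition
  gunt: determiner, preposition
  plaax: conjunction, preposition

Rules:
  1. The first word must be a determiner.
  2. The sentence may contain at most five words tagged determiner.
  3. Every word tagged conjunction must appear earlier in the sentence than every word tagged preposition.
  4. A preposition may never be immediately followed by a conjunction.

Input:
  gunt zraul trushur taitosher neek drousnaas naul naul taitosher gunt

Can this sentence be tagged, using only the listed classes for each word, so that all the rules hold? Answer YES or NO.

Candidates per position — 1:gunt {determiner,preposition}; 2:zraul {preposition}; 3:trushur {conjunction,preposition}; 4:taitosher {conjunction,preposition}; 5:neek {conjunction,preposition}; 6:drousnaas {conjunction}; 7:naul {determiner}; 8:naul {determiner}; 9:taitosher {conjunction,preposition}; 10:gunt {determiner,preposition}.
Rule 3 cannot be satisfied by any choice of tags from the lexicon.
So there is no consistent tagging.

NO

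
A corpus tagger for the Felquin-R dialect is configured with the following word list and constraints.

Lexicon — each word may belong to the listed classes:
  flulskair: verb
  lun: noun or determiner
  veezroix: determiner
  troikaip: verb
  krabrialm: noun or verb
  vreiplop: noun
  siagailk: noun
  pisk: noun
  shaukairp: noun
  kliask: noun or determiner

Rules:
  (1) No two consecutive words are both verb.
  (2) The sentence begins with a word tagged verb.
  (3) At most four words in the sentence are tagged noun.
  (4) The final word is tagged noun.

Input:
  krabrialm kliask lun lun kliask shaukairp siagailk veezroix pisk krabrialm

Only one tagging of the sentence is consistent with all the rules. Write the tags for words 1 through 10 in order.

verb determiner determiner determiner determiner noun noun determiner noun noun

Candidates per position — 1:krabrialm {noun,verb}; 2:kliask {noun,determiner}; 3:lun {noun,determiner}; 4:lun {noun,determiner}; 5:kliask {noun,determiner}; 6:shaukairp {noun}; 7:siagailk {noun}; 8:veezroix {determiner}; 9:pisk {noun}; 10:krabrialm {noun,verb}.
Word 1 cannot be noun — rule 2 would then fail for every completion. It is verb.
Word 10 cannot be verb — rule 4 would then fail for every completion. It is noun.
Word 2 cannot be noun — rule 3 would then fail for every completion. It is determiner.
Word 3 cannot be noun — rule 3 would then fail for every completion. It is determiner.
Word 4 cannot be noun — rule 3 would then fail for every completion. It is determiner.
Word 5 cannot be noun — rule 3 would then fail for every completion. It is determiner.
The only consistent sequence is: verb determiner determiner determiner determiner noun noun determiner noun noun.
Rule-by-rule: rule 1 holds; rule 2 holds; rule 3 holds; rule 4 holds.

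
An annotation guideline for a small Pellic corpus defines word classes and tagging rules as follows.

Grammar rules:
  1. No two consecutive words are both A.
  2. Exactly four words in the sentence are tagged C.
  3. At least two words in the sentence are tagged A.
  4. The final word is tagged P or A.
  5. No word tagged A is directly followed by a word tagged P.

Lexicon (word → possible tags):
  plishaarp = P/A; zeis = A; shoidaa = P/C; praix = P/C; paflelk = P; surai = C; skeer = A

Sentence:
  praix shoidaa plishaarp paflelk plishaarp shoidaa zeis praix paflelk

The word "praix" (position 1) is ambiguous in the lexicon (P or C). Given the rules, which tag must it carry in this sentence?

Candidates per position — 1:praix {P,C}; 2:shoidaa {P,C}; 3:plishaarp {P,A}; 4:paflelk {P}; 5:plishaarp {P,A}; 6:shoidaa {P,C}; 7:zeis {A}; 8:praix {P,C}; 9:paflelk {P}.
Position 1: P is ruled out by rule 2; that leaves C.
Position 2: P is ruled out by rule 2; that leaves C.
Position 3: A is ruled out by rule 5; that leaves P.
Position 5: P is ruled out by rule 3; that leaves A.
Position 6: P is ruled out by rule 2; that leaves C.
Position 8: P is ruled out by rule 2; that leaves C.
So the tagging must be: C C P P A C A C P.
Check: rule 1 ✓; rule 2 ✓; rule 3 ✓; rule 4 ✓; rule 5 ✓.

C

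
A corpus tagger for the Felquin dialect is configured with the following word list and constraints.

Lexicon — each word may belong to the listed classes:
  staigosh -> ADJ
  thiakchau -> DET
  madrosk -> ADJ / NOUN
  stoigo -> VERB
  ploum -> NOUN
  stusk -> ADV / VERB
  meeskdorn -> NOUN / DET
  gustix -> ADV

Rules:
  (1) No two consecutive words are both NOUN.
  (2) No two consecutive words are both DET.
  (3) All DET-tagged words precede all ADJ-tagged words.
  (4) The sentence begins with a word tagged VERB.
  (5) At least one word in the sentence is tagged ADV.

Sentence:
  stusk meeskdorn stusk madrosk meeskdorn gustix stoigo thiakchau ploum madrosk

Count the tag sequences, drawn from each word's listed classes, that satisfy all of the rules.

Candidates per position — 1:stusk {ADV,VERB}; 2:meeskdorn {NOUN,DET}; 3:stusk {ADV,VERB}; 4:madrosk {ADJ,NOUN}; 5:meeskdorn {NOUN,DET}; 6:gustix {ADV}; 7:stoigo {VERB}; 8:thiakchau {DET}; 9:ploum {NOUN}; 10:madrosk {ADJ,NOUN}.
There are 64 candidate sequences in total.
The sequences that satisfy every rule: VERB NOUN ADV NOUN DET ADV VERB DET NOUN ADJ; VERB NOUN VERB NOUN DET ADV VERB DET NOUN ADJ; VERB DET ADV NOUN DET ADV VERB DET NOUN ADJ; VERB DET VERB NOUN DET ADV VERB DET NOUN ADJ.
Count = 4.

4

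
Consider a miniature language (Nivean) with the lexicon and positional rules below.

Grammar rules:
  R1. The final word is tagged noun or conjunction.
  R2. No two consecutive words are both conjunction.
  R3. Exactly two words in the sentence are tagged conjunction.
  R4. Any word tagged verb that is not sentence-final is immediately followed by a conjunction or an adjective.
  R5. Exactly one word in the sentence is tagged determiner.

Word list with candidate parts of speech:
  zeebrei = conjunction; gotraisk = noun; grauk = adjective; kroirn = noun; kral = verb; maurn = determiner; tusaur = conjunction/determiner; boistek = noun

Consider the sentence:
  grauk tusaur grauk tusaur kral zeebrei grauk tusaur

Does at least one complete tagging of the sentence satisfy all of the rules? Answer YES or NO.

Candidates per position — 1:grauk {adjective}; 2:tusaur {conjunction,determiner}; 3:grauk {adjective}; 4:tusaur {conjunction,determiner}; 5:kral {verb}; 6:zeebrei {conjunction}; 7:grauk {adjective}; 8:tusaur {conjunction,determiner}.
Every candidate sequence violates at least one rule; no consistent tagging exists.

NO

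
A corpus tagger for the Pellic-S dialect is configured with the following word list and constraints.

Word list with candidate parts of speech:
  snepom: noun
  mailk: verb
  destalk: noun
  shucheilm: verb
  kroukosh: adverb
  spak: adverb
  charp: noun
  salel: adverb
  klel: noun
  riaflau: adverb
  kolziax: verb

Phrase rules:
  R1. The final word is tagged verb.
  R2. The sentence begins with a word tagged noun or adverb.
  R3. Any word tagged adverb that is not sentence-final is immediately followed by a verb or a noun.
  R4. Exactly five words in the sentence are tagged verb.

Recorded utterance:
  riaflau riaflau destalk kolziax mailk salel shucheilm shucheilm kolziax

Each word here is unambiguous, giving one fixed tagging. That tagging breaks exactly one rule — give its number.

Fixed tagging: adverb adverb noun verb verb adverb verb verb verb.
Applying the rules: R1 pass, R2 pass, R3 fail, R4 pass.
Only rule 3 fails.

3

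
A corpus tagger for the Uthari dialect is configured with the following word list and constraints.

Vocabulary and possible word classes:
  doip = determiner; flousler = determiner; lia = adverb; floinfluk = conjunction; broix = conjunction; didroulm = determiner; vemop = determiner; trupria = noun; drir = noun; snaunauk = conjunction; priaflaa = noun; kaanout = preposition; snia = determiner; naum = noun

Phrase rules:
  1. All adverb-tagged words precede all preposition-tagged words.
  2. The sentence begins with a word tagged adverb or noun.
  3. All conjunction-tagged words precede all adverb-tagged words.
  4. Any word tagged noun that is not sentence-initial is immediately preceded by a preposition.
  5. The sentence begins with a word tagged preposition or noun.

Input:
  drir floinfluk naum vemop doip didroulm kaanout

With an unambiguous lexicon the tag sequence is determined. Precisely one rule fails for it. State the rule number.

4

Fixed tagging: noun conjunction noun determiner determiner determiner preposition.
Checking each rule: R1 pass, R2 pass, R3 pass, R4 fail, R5 pass.
Only rule 4 fails.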